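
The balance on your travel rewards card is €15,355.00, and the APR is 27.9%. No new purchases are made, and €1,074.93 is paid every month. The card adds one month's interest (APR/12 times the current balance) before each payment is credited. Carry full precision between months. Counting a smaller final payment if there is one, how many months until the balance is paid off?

Monthly rate r = 27.9%/12 = 2.325% = 0.02325.
Recurrence: B ← B·(1+r) − €1,074.93.
Month 1: interest €357.00; balance after payment €14,637.07.
Month 2: interest €340.31; balance after payment €13,902.46.
Closed form: n = −ln(1 − rB₀/P)/ln(1+r) = −ln(0.66788)/ln(1.02325) ≈ 17.562, so the balance reaches zero during payment 18.

18 months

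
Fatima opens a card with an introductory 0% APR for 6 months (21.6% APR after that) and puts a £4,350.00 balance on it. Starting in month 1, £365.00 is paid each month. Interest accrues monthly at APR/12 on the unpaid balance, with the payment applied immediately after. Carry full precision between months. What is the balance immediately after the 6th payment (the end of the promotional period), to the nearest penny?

Promo months 1–6 at r₀ = 0%/12 = 0; months 7+ at r₁ = 21.6%/12 = 0.018.
After month 6 (no interest yet): B = £4,350.00 − 6·£365.00 = £2,160.00.

£2,160.00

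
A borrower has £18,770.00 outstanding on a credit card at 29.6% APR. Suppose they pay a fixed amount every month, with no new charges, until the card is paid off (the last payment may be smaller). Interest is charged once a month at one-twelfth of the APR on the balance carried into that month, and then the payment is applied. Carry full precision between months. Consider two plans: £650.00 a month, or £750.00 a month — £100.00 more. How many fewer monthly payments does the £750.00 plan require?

12 fewer payments

Monthly rate r = 29.6%/12 = 2.46667% = 0.0246667.
At £650.00/mo: n = ⌈−ln(1 − rB₀/P)/ln(1+r)⌉ = 52 payments (last £83.38); total interest = total paid − £18,770.00 = £14,463.38.
At £750.00/mo: 40 payments (last £317.43); total interest £10,797.43.
Payments saved = 52 − 40 = 12.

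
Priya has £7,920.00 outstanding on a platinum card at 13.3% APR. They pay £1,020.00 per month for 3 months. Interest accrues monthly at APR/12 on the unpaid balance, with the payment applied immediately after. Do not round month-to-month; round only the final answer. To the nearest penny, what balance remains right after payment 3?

£5,092.23

Monthly rate r = 13.3%/12 = 1.10833% = 0.0110833.
Each month: B ← B·(1+r) − £1,020.00.
Month 1: interest £87.78; balance after payment £6,987.78.
Month 2: interest £77.45; balance after payment £6,045.23.
Month 3: interest £67.00; balance after payment £5,092.23.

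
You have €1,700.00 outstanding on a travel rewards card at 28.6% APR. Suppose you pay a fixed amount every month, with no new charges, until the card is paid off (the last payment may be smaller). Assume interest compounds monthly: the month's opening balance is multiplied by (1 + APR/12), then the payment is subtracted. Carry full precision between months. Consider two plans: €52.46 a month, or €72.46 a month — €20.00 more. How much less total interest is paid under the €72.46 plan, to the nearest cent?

Monthly rate r = 28.6%/12 = 2.38333% = 0.0238333.
At €52.46/mo: n = ⌈−ln(1 − rB₀/P)/ln(1+r)⌉ = 63 payments (last €43.62); total interest = total paid − €1,700.00 = €1,596.14.
At €72.46/mo: 35 payments (last €56.27); total interest €819.91.
Interest saved = €1,596.14 − €819.91 = €776.23.

€776.23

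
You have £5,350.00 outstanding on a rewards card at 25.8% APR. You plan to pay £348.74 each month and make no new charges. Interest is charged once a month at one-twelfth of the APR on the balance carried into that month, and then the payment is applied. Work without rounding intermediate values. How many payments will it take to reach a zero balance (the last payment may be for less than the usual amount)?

Monthly rate r = 25.8%/12 = 2.15% = 0.0215.
Recurrence: B ← B·(1+r) − £348.74.
Month 1: interest £115.03; balance after payment £5,116.28.
Month 2: interest £110.00; balance after payment £4,877.55.
Closed form: n = −ln(1 − rB₀/P)/ln(1+r) = −ln(0.67017)/ln(1.0215) ≈ 18.814, so the balance reaches zero during payment 19.

19 payments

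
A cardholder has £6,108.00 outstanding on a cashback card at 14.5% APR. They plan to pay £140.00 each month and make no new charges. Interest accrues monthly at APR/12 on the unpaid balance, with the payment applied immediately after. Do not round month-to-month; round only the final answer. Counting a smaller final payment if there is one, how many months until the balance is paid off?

Monthly rate r = 14.5%/12 = 1.20833% = 0.0120833.
Recurrence: B ← B·(1+r) − £140.00.
Month 1: interest £73.80; balance after payment £6,041.81.
Month 2: interest £73.01; balance after payment £5,974.81.
Closed form: n = −ln(1 − rB₀/P)/ln(1+r) = −ln(0.47282)/ln(1.01208) ≈ 62.363, so the balance reaches zero during payment 63.

63 payments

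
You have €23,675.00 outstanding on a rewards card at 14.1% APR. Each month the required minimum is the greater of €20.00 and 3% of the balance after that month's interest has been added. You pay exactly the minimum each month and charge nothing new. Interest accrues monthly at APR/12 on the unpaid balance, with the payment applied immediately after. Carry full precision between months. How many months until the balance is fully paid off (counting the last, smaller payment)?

Monthly rate r = 14.1%/12 = 1.175% = 0.01175.
While 3% of the post-interest balance exceeds €20.00, each month B ← (B·(1+r))·(1 − 0.03), i.e. B shrinks by the factor (1+r)·0.97 = 0.9814.
This holds for months 1–191. Entering month 192 the balance is €655.65; 3% of the post-interest balance is now below €20.00, so the flat €20.00 minimum applies from here.
From month 192 a fixed €20.00 at rate r clears €655.65 in 42 more payments. Total: 191 + 42 = 233 months.

233 months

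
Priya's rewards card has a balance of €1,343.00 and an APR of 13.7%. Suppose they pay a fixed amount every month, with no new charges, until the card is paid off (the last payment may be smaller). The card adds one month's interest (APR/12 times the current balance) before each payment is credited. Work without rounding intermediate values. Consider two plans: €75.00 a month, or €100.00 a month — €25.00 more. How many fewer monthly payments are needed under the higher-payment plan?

6 fewer payments

Monthly rate r = 13.7%/12 = 1.14167% = 0.0114167.
At €75.00/mo: n = ⌈−ln(1 − rB₀/P)/ln(1+r)⌉ = 21 payments (last €11.04); total interest = total paid − €1,343.00 = €168.04.
At €100.00/mo: 15 payments (last €66.30); total interest €123.30.
Payments saved = 21 − 15 = 6.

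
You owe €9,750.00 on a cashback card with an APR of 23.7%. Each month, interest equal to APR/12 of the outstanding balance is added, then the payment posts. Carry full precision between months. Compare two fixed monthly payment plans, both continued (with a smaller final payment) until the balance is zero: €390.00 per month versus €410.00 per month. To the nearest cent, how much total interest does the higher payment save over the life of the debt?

€277.86

Monthly rate r = 23.7%/12 = 1.975% = 0.01975.
At €390.00/mo: n = ⌈−ln(1 − rB₀/P)/ln(1+r)⌉ = 35 payments (last €315.06); total interest = total paid − €9,750.00 = €3,825.06.
At €410.00/mo: 33 payments (last €177.20); total interest €3,547.20.
Interest saved = €3,825.06 − €3,547.20 = €277.86.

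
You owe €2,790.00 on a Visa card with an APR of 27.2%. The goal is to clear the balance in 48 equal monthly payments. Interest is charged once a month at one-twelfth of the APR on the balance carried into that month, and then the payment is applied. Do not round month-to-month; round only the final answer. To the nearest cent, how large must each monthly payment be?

€95.96

Monthly rate r = 27.2%/12 = 2.26667% = 0.0226667.
Level-payment amortization: P = B₀·r / (1 − (1+r)^(−n)) = 2790.00·0.0226667 / (1 − 1.02267^(−48)).
Denominator 1 − (1+r)^(−48) = 0.658993095.
P = 63.24 / 0.658993095 ≈ 95.96.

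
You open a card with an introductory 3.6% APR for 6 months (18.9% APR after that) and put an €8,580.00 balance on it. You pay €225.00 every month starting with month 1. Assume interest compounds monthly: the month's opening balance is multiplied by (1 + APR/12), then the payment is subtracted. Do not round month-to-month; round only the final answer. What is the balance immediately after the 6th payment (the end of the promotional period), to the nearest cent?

€7,375.44

Promo months 1–6 at r₀ = 3.6%/12 = 0.003; months 7+ at r₁ = 18.9%/12 = 0.01575.
After month 6: iterate B ← B·(1+r₀) − €225.00 for 6 months → €7,375.44.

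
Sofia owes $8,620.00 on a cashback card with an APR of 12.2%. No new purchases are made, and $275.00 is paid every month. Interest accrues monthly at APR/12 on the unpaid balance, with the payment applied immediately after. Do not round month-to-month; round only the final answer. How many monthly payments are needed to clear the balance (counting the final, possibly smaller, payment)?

38 payments

Monthly rate r = 12.2%/12 = 1.01667% = 0.0101667.
Recurrence: B ← B·(1+r) − $275.00.
Month 1: interest $87.64; balance after payment $8,432.64.
Month 2: interest $85.73; balance after payment $8,243.37.
Closed form: n = −ln(1 − rB₀/P)/ln(1+r) = −ln(0.68132)/ln(1.01017) ≈ 37.935, so the balance reaches zero during payment 38.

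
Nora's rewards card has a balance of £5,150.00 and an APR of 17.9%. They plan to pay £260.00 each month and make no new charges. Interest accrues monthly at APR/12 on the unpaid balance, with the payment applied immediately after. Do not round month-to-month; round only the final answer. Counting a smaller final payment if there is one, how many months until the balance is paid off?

Monthly rate r = 17.9%/12 = 1.49167% = 0.0149167.
Recurrence: B ← B·(1+r) − £260.00.
Month 1: interest £76.82; balance after payment £4,966.82.
Month 2: interest £74.09; balance after payment £4,780.91.
Closed form: n = −ln(1 − rB₀/P)/ln(1+r) = −ln(0.70454)/ln(1.01492) ≈ 23.653, so the balance reaches zero during payment 24.

24 payments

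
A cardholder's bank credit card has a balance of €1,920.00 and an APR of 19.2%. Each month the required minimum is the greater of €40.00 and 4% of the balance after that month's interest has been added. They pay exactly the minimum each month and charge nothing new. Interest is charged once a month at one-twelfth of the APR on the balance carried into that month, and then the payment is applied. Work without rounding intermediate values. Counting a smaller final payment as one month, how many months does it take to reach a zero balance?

Monthly rate r = 19.2%/12 = 1.6% = 0.016.
While 4% of the post-interest balance exceeds €40.00, each month B ← (B·(1+r))·(1 − 0.04), i.e. B shrinks by the factor (1+r)·0.96 = 0.97536.
This holds for months 1–27. Entering month 28 the balance is €978.94; 4% of the post-interest balance is now below €40.00, so the flat €40.00 minimum applies from here.
From month 28 a fixed €40.00 at rate r clears €978.94 in 32 more payments. Total: 27 + 32 = 59 months.

59 months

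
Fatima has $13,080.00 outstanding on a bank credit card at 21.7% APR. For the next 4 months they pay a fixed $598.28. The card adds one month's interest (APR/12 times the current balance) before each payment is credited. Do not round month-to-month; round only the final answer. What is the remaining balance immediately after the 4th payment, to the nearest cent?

Monthly rate r = 21.7%/12 = 1.80833% = 0.0180833.
Each month: B ← B·(1+r) − $598.28.
Month 1: interest $236.53; balance after payment $12,718.25.
Month 2: interest $229.99; balance after payment $12,349.96.
Month 3: interest $223.33; balance after payment $11,975.01.
Month 4: interest $216.55; balance after payment $11,593.27.

$11,593.27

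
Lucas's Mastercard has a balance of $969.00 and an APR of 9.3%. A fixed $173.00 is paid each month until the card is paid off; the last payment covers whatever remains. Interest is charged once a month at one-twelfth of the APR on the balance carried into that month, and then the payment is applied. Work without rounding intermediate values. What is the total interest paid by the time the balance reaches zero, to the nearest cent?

Monthly rate r = 9.3%/12 = 0.775% = 0.00775.
Payoff takes n = ⌈−ln(1 − rB₀/P)/ln(1+r)⌉ = ⌈5.749⌉ = 6 payments; the last is $129.62.
Total paid = 5·$173.00 + $129.62 = $994.62.
Total interest = total paid − principal = $994.62 − $969.00 = $25.62.

$25.62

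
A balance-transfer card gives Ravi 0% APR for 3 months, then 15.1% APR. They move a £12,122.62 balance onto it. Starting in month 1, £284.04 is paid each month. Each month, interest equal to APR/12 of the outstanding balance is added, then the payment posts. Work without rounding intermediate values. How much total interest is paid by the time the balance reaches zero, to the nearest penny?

£4,442.44

Promo months 1–3 at r₀ = 0%/12 = 0; months 4+ at r₁ = 15.1%/12 = 0.0125833.
After month 3 (no interest yet): B = £12,122.62 − 3·£284.04 = £11,270.50.
Then at r₁ with £284.04/mo: n₂ = −ln(1 − r₁·B/P)/ln(1+r₁) ≈ 55.32 → 56 more payments.
Total paid = 58·£284.04 + £90.74 = £16,565.06; interest = £16,565.06 − £12,122.62 = £4,442.44.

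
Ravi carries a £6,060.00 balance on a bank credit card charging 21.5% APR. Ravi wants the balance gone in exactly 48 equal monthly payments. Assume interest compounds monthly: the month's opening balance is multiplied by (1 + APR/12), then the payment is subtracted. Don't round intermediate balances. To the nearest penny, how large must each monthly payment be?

£189.29

Monthly rate r = 21.5%/12 = 1.79167% = 0.0179167.
Level-payment amortization: P = B₀·r / (1 − (1+r)^(−n)) = 6060.00·0.0179167 / (1 − 1.01792^(−48)).
Denominator 1 − (1+r)^(−48) = 0.573603936.
P = 108.575 / 0.573603936 ≈ 189.29.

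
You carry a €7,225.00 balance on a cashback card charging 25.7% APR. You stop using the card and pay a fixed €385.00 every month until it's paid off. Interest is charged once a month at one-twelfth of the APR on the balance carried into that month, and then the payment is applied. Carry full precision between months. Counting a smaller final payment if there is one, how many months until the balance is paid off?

25 payments

Monthly rate r = 25.7%/12 = 2.14167% = 0.0214167.
Recurrence: B ← B·(1+r) − €385.00.
Month 1: interest €154.74; balance after payment €6,994.74.
Month 2: interest €149.80; balance after payment €6,759.54.
Closed form: n = −ln(1 − rB₀/P)/ln(1+r) = −ln(0.59809)/ln(1.02142) ≈ 24.257, so the balance reaches zero during payment 25.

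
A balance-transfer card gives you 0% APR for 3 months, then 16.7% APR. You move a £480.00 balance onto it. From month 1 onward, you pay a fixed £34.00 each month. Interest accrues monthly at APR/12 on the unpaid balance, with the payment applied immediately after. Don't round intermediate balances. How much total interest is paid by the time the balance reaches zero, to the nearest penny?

Promo months 1–3 at r₀ = 0%/12 = 0; months 4+ at r₁ = 16.7%/12 = 0.0139167.
After month 3 (no interest yet): B = £480.00 − 3·£34.00 = £378.00.
Then at r₁ with £34.00/mo: n₂ = −ln(1 − r₁·B/P)/ln(1+r₁) ≈ 12.16 → 13 more payments.
Total paid = 15·£34.00 + £5.54 = £515.54; interest = £515.54 − £480.00 = £35.54.

£35.54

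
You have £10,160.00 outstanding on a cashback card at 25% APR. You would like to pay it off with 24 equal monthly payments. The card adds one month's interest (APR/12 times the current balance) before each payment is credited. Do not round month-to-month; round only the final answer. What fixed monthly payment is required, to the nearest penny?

Monthly rate r = 25%/12 = 2.08333% = 0.0208333.
Level-payment amortization: P = B₀·r / (1 − (1+r)^(−n)) = 10160.00·0.0208333 / (1 − 1.02083^(−24)).
Denominator 1 − (1+r)^(−24) = 0.39034551.
P = 211.667 / 0.39034551 ≈ 542.25.

£542.25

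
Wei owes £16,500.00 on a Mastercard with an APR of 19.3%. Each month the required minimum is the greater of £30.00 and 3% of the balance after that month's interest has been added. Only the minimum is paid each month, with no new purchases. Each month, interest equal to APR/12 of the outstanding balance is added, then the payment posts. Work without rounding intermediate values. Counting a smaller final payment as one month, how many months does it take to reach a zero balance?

Monthly rate r = 19.3%/12 = 1.60833% = 0.0160833.
While 3% of the post-interest balance exceeds £30.00, each month B ← (B·(1+r))·(1 − 0.03), i.e. B shrinks by the factor (1+r)·0.97 = 0.9856.
This holds for months 1–195. Entering month 196 the balance is £975.42; 3% of the post-interest balance is now below £30.00, so the flat £30.00 minimum applies from here.
From month 196 a fixed £30.00 at rate r clears £975.42 in 47 more payments. Total: 195 + 47 = 242 months.

242 months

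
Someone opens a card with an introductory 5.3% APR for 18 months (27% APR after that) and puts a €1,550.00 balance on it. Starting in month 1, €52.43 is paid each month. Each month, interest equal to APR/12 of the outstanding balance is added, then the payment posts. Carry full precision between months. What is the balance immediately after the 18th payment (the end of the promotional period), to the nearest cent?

Promo months 1–18 at r₀ = 5.3%/12 = 0.00441667; months 19+ at r₁ = 27%/12 = 0.0225.
After month 18: iterate B ← B·(1+r₀) − €52.43 for 18 months → €697.94.

€697.94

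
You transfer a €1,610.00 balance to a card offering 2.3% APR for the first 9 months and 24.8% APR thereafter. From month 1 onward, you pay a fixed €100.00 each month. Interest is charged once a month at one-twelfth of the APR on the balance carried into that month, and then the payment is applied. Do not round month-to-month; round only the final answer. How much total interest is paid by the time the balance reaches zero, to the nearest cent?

€90.73

Promo months 1–9 at r₀ = 2.3%/12 = 0.00191667; months 10+ at r₁ = 24.8%/12 = 0.0206667.
After month 9: iterate B ← B·(1+r₀) − €100.00 for 9 months → €731.06.
Then at r₁ with €100.00/mo: n₂ = −ln(1 − r₁·B/P)/ln(1+r₁) ≈ 8.01 → 9 more payments.
Total paid = 17·€100.00 + €0.73 = €1,700.73; interest = €1,700.73 − €1,610.00 = €90.73.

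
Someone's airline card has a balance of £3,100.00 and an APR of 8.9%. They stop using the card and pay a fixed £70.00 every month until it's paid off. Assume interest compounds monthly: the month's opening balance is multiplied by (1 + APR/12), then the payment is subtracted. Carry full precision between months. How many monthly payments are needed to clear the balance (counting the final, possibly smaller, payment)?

Monthly rate r = 8.9%/12 = 0.741667% = 0.00741667.
Recurrence: B ← B·(1+r) − £70.00.
Month 1: interest £22.99; balance after payment £3,052.99.
Month 2: interest £22.64; balance after payment £3,005.63.
Closed form: n = −ln(1 − rB₀/P)/ln(1+r) = −ln(0.67155)/ln(1.00742) ≈ 53.885, so the balance reaches zero during payment 54.

54 months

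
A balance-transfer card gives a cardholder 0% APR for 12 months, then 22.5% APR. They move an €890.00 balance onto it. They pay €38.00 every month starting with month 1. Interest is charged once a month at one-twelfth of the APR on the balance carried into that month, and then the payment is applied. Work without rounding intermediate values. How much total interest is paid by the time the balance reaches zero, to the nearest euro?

€59

Promo months 1–12 at r₀ = 0%/12 = 0; months 13+ at r₁ = 22.5%/12 = 0.01875.
After month 12 (no interest yet): B = €890.00 − 12·€38.00 = €434.00.
Then at r₁ with €38.00/mo: n₂ = −ln(1 − r₁·B/P)/ln(1+r₁) ≈ 12.97 → 13 more payments.
Total paid = 24·€38.00 + €36.97 = €948.97; interest = €948.97 − €890.00 = €58.97.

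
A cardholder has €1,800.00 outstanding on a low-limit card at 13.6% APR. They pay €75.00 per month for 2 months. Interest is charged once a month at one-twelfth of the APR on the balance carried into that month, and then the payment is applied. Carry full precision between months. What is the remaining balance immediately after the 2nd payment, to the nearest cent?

€1,690.18

Monthly rate r = 13.6%/12 = 1.13333% = 0.0113333.
Each month: B ← B·(1+r) − €75.00.
Month 1: interest €20.40; balance after payment €1,745.40.
Month 2: interest €19.78; balance after payment €1,690.18.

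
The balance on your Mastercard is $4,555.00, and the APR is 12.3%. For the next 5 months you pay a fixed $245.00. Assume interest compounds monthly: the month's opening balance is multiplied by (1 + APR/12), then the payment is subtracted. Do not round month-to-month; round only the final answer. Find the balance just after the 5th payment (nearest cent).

Monthly rate r = 12.3%/12 = 1.025% = 0.01025.
Each month: B ← B·(1+r) − $245.00.
Month 1: interest $46.69; balance after payment $4,356.69.
Month 2: interest $44.66; balance after payment $4,156.34.
Month 3: interest $42.60; balance after payment $3,953.95.
Month 4: interest $40.53; balance after payment $3,749.48.
Month 5: interest $38.43; balance after payment $3,542.91.

$3,542.91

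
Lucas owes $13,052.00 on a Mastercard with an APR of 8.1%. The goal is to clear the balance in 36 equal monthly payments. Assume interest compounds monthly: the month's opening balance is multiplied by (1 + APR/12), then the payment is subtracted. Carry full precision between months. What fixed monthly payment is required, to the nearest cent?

Monthly rate r = 8.1%/12 = 0.675% = 0.00675.
Level-payment amortization: P = B₀·r / (1 − (1+r)^(−n)) = 13052.00·0.00675 / (1 − 1.00675^(−36)).
Denominator 1 − (1+r)^(−36) = 0.215087904.
P = 88.101 / 0.215087904 ≈ 409.60.

$409.60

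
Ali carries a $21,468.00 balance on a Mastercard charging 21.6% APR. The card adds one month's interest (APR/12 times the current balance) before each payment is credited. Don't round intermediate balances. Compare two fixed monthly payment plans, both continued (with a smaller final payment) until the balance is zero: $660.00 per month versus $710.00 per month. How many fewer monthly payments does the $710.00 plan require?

Monthly rate r = 21.6%/12 = 1.8% = 0.018.
At $660.00/mo: n = ⌈−ln(1 − rB₀/P)/ln(1+r)⌉ = 50 payments (last $242.00); total interest = total paid − $21,468.00 = $11,114.00.
At $710.00/mo: 45 payments (last $35.10); total interest $9,807.10.
Payments saved = 50 − 45 = 5.

5 fewer payments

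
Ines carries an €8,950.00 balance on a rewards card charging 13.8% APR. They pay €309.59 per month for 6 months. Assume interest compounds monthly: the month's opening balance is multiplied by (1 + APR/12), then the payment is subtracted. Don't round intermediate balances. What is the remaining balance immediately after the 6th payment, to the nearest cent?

€7,673.81

Monthly rate r = 13.8%/12 = 1.15% = 0.0115.
Each month: B ← B·(1+r) − €309.59.
Month 1: interest €102.92; balance after payment €8,743.33.
Month 2: interest €100.55; balance after payment €8,534.29.
Month 3: interest €98.14; balance after payment €8,322.85.
Month 4: interest €95.71; balance after payment €8,108.97.
Month 5: interest €93.25; balance after payment €7,892.63.
Month 6: interest €90.77; balance after payment €7,673.81.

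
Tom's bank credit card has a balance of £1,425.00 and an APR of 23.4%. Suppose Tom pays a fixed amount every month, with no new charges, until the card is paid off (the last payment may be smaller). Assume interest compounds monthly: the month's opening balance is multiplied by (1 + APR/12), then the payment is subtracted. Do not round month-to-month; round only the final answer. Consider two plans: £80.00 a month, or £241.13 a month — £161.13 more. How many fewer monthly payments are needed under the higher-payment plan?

Monthly rate r = 23.4%/12 = 1.95% = 0.0195.
At £80.00/mo: n = ⌈−ln(1 − rB₀/P)/ln(1+r)⌉ = 23 payments (last £7.66); total interest = total paid − £1,425.00 = £342.66.
At £241.13/mo: 7 payments (last £82.47); total interest £104.25.
Payments saved = 23 − 7 = 16.

16 fewer payments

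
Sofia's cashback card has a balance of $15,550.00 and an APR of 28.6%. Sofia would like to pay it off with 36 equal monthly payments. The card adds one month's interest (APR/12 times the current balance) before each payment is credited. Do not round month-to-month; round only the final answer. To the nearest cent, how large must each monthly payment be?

Monthly rate r = 28.6%/12 = 2.38333% = 0.0238333.
Level-payment amortization: P = B₀·r / (1 − (1+r)^(−n)) = 15550.00·0.0238333 / (1 − 1.02383^(−36)).
Denominator 1 − (1+r)^(−36) = 0.57170159.
P = 370.608 / 0.57170159 ≈ 648.25.

$648.25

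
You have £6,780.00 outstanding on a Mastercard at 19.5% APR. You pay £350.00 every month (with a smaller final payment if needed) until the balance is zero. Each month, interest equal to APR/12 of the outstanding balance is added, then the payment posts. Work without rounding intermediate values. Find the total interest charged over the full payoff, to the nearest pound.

£1,429

Monthly rate r = 19.5%/12 = 1.625% = 0.01625.
Payoff takes n = ⌈−ln(1 − rB₀/P)/ln(1+r)⌉ = ⌈23.451⌉ = 24 payments; the last is £158.72.
Total paid = 23·£350.00 + £158.72 = £8,208.72.
Total interest = total paid − principal = £8,208.72 − £6,780.00 = £1,428.72.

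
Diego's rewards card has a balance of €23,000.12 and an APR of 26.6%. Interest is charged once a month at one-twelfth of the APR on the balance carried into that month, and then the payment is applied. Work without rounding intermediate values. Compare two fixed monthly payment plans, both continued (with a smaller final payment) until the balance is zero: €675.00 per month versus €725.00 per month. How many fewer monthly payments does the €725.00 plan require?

Monthly rate r = 26.6%/12 = 2.21667% = 0.0221667.
At €675.00/mo: n = ⌈−ln(1 − rB₀/P)/ln(1+r)⌉ = 65 payments (last €142.92); total interest = total paid − €23,000.12 = €20,342.80.
At €725.00/mo: 56 payments (last €296.90); total interest €17,171.78.
Payments saved = 65 − 56 = 9.

9 fewer payments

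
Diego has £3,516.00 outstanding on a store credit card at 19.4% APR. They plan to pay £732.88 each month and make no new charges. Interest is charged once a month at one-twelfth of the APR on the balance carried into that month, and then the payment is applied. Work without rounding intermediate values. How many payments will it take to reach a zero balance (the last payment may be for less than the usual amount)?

Monthly rate r = 19.4%/12 = 1.61667% = 0.0161667.
Recurrence: B ← B·(1+r) − £732.88.
Month 1: interest £56.84; balance after payment £2,839.96.
Month 2: interest £45.91; balance after payment £2,152.99.
Month 3: interest £34.81; balance after payment £1,454.92.
Month 4: interest £23.52; balance after payment £745.56.
Month 5: interest £12.05; balance after payment £24.74.
Month 6: interest £0.40; balance after payment £0.00.

6 payments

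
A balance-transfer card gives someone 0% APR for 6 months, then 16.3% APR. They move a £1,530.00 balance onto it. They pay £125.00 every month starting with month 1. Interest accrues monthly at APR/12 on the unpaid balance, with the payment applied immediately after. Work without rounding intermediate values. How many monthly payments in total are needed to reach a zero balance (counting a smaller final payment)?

13 payments

Promo months 1–6 at r₀ = 0%/12 = 0; months 7+ at r₁ = 16.3%/12 = 0.0135833.
After month 6 (no interest yet): B = £1,530.00 − 6·£125.00 = £780.00.
Then at r₁ with £125.00/mo: n₂ = −ln(1 − r₁·B/P)/ln(1+r₁) ≈ 6.56 → 7 more payments.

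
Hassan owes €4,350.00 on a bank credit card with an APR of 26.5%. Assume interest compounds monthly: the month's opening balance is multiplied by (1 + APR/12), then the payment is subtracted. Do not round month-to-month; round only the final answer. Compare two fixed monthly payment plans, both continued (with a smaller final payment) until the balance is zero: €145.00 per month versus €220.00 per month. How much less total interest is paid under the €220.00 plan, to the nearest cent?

Monthly rate r = 26.5%/12 = 2.20833% = 0.0220833.
At €145.00/mo: n = ⌈−ln(1 − rB₀/P)/ln(1+r)⌉ = 50 payments (last €105.74); total interest = total paid − €4,350.00 = €2,860.74.
At €220.00/mo: 27 payments (last €60.22); total interest €1,430.22.
Interest saved = €2,860.74 − €1,430.22 = €1,430.52.

€1,430.52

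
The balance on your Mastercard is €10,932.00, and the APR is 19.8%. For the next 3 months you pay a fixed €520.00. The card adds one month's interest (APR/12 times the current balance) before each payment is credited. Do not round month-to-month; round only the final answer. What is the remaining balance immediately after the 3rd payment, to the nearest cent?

€9,896.23

Monthly rate r = 19.8%/12 = 1.65% = 0.0165.
Each month: B ← B·(1+r) − €520.00.
Month 1: interest €180.38; balance after payment €10,592.38.
Month 2: interest €174.77; balance after payment €10,247.15.
Month 3: interest €169.08; balance after payment €9,896.23.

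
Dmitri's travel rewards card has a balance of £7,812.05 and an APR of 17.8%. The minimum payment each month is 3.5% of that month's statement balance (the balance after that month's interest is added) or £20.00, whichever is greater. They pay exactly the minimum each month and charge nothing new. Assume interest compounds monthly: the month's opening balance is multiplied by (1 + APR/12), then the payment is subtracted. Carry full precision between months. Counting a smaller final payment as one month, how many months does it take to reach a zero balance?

163 months

Monthly rate r = 17.8%/12 = 1.48333% = 0.0148333.
While 3.5% of the post-interest balance exceeds £20.00, each month B ← (B·(1+r))·(1 − 0.035), i.e. B shrinks by the factor (1+r)·0.965 = 0.97931.
This holds for months 1–126. Entering month 127 the balance is £560.97; 3.5% of the post-interest balance is now below £20.00, so the flat £20.00 minimum applies from here.
From month 127 a fixed £20.00 at rate r clears £560.97 in 37 more payments. Total: 126 + 37 = 163 months.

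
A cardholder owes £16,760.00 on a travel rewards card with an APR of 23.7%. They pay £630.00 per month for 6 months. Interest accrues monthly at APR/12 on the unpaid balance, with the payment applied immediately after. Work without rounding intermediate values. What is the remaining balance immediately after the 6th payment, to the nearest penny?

Monthly rate r = 23.7%/12 = 1.975% = 0.01975.
Each month: B ← B·(1+r) − £630.00.
Month 1: interest £331.01; balance after payment £16,461.01.
Month 2: interest £325.10; balance after payment £16,156.11.
Month 3: interest £319.08; balance after payment £15,845.20.
Month 4: interest £312.94; balance after payment £15,528.14.
Month 5: interest £306.68; balance after payment £15,204.82.
Month 6: interest £300.30; balance after payment £14,875.12.

£14,875.12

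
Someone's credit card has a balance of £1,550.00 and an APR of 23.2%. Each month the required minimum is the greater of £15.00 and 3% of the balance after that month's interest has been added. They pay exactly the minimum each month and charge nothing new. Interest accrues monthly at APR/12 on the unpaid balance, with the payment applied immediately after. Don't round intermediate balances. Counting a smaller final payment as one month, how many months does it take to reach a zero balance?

Monthly rate r = 23.2%/12 = 1.93333% = 0.0193333.
While 3% of the post-interest balance exceeds £15.00, each month B ← (B·(1+r))·(1 − 0.03), i.e. B shrinks by the factor (1+r)·0.97 = 0.98875.
This holds for months 1–102. Entering month 103 the balance is £488.99; 3% of the post-interest balance is now below £15.00, so the flat £15.00 minimum applies from here.
From month 103 a fixed £15.00 at rate r clears £488.99 in 52 more payments. Total: 102 + 52 = 154 months.

154 months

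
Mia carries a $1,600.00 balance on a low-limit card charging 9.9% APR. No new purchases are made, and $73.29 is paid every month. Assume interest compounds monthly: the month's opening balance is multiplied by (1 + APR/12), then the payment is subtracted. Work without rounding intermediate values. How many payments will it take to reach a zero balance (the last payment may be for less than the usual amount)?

Monthly rate r = 9.9%/12 = 0.825% = 0.00825.
Recurrence: B ← B·(1+r) − $73.29.
Month 1: interest $13.20; balance after payment $1,539.91.
Month 2: interest $12.70; balance after payment $1,479.32.
Closed form: n = −ln(1 − rB₀/P)/ln(1+r) = −ln(0.81989)/ln(1.00825) ≈ 24.170, so the balance reaches zero during payment 25.

25 months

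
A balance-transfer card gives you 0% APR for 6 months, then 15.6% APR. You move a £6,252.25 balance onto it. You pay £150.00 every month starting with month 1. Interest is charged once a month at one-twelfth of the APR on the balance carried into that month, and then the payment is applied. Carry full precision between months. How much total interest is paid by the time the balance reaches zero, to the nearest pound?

Promo months 1–6 at r₀ = 0%/12 = 0; months 7+ at r₁ = 15.6%/12 = 0.013.
After month 6 (no interest yet): B = £6,252.25 − 6·£150.00 = £5,352.25.
Then at r₁ with £150.00/mo: n₂ = −ln(1 − r₁·B/P)/ln(1+r₁) ≈ 48.26 → 49 more payments.
Total paid = 54·£150.00 + £39.49 = £8,139.49; interest = £8,139.49 − £6,252.25 = £1,887.24.

£1,887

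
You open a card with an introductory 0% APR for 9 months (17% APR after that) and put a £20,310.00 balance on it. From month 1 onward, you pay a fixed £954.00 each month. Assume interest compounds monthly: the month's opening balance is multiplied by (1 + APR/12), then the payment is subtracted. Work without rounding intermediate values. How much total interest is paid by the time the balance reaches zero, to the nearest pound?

Promo months 1–9 at r₀ = 0%/12 = 0; months 10+ at r₁ = 17%/12 = 0.0141667.
After month 9 (no interest yet): B = £20,310.00 − 9·£954.00 = £11,724.00.
Then at r₁ with £954.00/mo: n₂ = −ln(1 − r₁·B/P)/ln(1+r₁) ≈ 13.60 → 14 more payments.
Total paid = 22·£954.00 + £571.65 = £21,559.65; interest = £21,559.65 − £20,310.00 = £1,249.65.

£1,250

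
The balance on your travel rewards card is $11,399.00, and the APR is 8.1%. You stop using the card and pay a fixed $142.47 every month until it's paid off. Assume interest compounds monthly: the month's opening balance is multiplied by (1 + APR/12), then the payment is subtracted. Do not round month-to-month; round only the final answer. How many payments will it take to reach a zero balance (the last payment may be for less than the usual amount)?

116 months

Monthly rate r = 8.1%/12 = 0.675% = 0.00675.
Recurrence: B ← B·(1+r) − $142.47.
Month 1: interest $76.94; balance after payment $11,333.47.
Month 2: interest $76.50; balance after payment $11,267.50.
Closed form: n = −ln(1 − rB₀/P)/ln(1+r) = −ln(0.45993)/ln(1.00675) ≈ 115.451, so the balance reaches zero during payment 116.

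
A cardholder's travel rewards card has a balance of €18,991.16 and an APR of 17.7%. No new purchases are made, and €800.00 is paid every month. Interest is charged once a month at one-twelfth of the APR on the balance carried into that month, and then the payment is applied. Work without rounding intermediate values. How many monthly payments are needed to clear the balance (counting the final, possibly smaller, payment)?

30 months

Monthly rate r = 17.7%/12 = 1.475% = 0.01475.
Recurrence: B ← B·(1+r) − €800.00.
Month 1: interest €280.12; balance after payment €18,471.28.
Month 2: interest €272.45; balance after payment €17,943.73.
Closed form: n = −ln(1 − rB₀/P)/ln(1+r) = −ln(0.64985)/ln(1.01475) ≈ 29.436, so the balance reaches zero during payment 30.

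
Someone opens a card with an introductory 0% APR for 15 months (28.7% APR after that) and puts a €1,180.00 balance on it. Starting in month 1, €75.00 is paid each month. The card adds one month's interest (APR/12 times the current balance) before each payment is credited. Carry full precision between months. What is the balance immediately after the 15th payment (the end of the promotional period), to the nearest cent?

Promo months 1–15 at r₀ = 0%/12 = 0; months 16+ at r₁ = 28.7%/12 = 0.0239167.
After month 15 (no interest yet): B = €1,180.00 − 15·€75.00 = €55.00.

€55.00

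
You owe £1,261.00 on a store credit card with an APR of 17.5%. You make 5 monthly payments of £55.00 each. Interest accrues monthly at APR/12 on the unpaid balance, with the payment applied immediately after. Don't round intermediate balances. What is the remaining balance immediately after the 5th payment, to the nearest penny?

£1,072.53

Monthly rate r = 17.5%/12 = 1.45833% = 0.0145833.
Each month: B ← B·(1+r) − £55.00.
Month 1: interest £18.39; balance after payment £1,224.39.
Month 2: interest £17.86; balance after payment £1,187.25.
Month 3: interest £17.31; balance after payment £1,149.56.
Month 4: interest £16.76; balance after payment £1,111.32.
Month 5: interest £16.21; balance after payment £1,072.53.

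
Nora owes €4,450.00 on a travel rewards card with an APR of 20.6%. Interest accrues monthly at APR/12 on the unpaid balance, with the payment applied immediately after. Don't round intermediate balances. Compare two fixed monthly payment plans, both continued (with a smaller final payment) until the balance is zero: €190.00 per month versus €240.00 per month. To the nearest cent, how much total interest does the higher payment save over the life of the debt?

€337.67

Monthly rate r = 20.6%/12 = 1.71667% = 0.0171667.
At €190.00/mo: n = ⌈−ln(1 − rB₀/P)/ln(1+r)⌉ = 31 payments (last €40.88); total interest = total paid − €4,450.00 = €1,290.88.
At €240.00/mo: 23 payments (last €123.21); total interest €953.21.
Interest saved = €1,290.88 − €953.21 = €337.67.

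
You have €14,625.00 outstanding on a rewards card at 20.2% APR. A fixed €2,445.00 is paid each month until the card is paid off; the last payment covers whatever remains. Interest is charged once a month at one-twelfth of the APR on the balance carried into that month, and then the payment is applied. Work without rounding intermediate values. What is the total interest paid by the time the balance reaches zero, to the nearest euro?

€924

Monthly rate r = 20.2%/12 = 1.68333% = 0.0168333.
Payoff takes n = ⌈−ln(1 − rB₀/P)/ln(1+r)⌉ = ⌈6.358⌉ = 7 payments; the last is €878.85.
Total paid = 6·€2,445.00 + €878.85 = €15,548.85.
Total interest = total paid − principal = €15,548.85 − €14,625.00 = €923.85.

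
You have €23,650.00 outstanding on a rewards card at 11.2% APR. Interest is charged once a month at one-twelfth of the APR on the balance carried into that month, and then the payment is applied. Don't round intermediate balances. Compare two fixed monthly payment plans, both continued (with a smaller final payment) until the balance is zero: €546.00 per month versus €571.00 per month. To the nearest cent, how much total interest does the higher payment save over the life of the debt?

€405.54

Monthly rate r = 11.2%/12 = 0.933333% = 0.00933333.
At €546.00/mo: n = ⌈−ln(1 − rB₀/P)/ln(1+r)⌉ = 56 payments (last €413.11); total interest = total paid − €23,650.00 = €6,793.11.
At €571.00/mo: 53 payments (last €345.57); total interest €6,387.57.
Interest saved = €6,793.11 − €6,387.57 = €405.54.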